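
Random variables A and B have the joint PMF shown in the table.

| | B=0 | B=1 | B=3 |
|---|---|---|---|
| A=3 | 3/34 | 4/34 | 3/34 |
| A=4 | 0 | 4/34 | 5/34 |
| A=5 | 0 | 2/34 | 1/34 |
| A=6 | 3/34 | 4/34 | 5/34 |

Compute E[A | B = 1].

31/7

P(B = 1) = 7/17.
Σ A·P over the event = 3·(4/34) + 4·(4/34) + 5·(2/34) + 6·(4/34) = 31/17.
E[A | B = 1] = (31/17) / (7/17) = 31/7.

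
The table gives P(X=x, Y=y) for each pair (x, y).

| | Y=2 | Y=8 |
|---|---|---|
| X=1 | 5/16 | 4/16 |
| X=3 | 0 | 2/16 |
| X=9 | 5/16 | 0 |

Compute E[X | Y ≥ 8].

P(Y ≥ 8) = 3/8.
Σ X·P over the event = 1·(4/16) + 3·(2/16) = 5/8.
E[X | Y ≥ 8] = (5/8) / (3/8) = 5/3.

5/3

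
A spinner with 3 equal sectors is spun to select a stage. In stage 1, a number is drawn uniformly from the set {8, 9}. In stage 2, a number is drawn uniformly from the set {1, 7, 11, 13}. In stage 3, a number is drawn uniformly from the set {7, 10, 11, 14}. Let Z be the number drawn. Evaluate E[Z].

9

E[Z | stage 1] = (8+9)/2 = 17/2.
E[Z | stage 2] = (1+7+11+13)/4 = 8.
E[Z | stage 3] = (7+10+11+14)/4 = 21/2.
E[Z] = (1/3)·(17/2) + (1/3)·(8) + (1/3)·(21/2) = 9.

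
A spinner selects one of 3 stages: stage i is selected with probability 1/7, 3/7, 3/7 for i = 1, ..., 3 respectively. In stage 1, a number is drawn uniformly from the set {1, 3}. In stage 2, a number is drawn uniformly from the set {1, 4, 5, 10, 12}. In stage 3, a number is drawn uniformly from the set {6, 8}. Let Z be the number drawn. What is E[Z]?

E[Z | stage 1] = (1+3)/2 = 2.
E[Z | stage 2] = (1+4+5+10+12)/5 = 32/5.
E[Z | stage 3] = (6+8)/2 = 7.
By the law of total expectation,
E[Z] = (1/7)·(2) + (3/7)·(32/5) + (3/7)·(7) = 211/35.

211/35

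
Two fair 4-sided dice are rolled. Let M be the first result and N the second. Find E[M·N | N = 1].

5/2

Outcomes with N = 1: (1,1), (2,1), (3,1), (4,1), each with probability 1/16.
E[M·N | N = 1] = (1 + 2 + 3 + 4) / 4 = 5/2.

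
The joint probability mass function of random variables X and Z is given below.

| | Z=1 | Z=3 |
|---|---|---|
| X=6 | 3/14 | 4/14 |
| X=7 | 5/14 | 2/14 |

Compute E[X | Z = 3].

19/3

P(Z = 3) = 3/7.
Σ X·P over the event = 6·(4/14) + 7·(2/14) = 19/7.
E[X | Z = 3] = (19/7) / (3/7) = 19/3.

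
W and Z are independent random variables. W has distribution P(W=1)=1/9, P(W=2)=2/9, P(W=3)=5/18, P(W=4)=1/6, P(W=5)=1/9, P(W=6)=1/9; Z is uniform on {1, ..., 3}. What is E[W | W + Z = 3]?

5/3

P(W + Z = 3) = 1/9.
Summing W·P(x,y) over outcomes with W + Z = 3 gives 5/27.
E[W | W + Z = 3] = (5/27) / (1/9) = 5/3.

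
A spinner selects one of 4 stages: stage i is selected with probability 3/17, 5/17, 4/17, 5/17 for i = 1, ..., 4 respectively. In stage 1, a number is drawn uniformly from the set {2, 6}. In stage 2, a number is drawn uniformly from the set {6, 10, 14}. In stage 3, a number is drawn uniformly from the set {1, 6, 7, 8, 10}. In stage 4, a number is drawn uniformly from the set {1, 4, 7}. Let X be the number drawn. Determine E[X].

E[X | stage 1] = (2+6)/2 = 4.
E[X | stage 2] = (6+10+14)/3 = 10.
E[X | stage 3] = (1+6+7+8+10)/5 = 32/5.
E[X | stage 4] = (1+4+7)/3 = 4.
E[X] = (3/17)·(4) + (5/17)·(10) + (4/17)·(32/5) + (5/17)·(4) = 538/85.

538/85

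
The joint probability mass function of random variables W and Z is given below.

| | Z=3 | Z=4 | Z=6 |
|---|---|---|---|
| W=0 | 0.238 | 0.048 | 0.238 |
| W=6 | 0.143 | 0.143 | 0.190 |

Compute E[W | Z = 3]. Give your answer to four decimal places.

2.2520

P(Z = 3) = 0.381.
Σ W·P over the event = 0·(0.238) + 6·(0.143) = 0.858.
E[W | Z = 3] = (0.858) / (0.381) = 2.2520.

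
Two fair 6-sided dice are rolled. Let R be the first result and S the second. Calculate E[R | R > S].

14/3

P(R > S) = 5/12.
Summing R·P(x,y) over outcomes with R > S gives 35/18.
E[R | R > S] = (35/18) / (5/12) = 14/3.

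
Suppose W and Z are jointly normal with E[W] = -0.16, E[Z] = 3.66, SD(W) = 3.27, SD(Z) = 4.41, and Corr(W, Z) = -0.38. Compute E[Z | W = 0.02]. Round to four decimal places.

3.5678

The regression of Z on W has slope ρ·σ_Z/σ_W and passes through (μ_W, μ_Z).
E[Z | W=0.02] = 3.66 + (-0.38)·(4.41/3.27)·(0.02 − (-0.16)) = 3.66 + (-0.51248)·(0.18) = 3.5678.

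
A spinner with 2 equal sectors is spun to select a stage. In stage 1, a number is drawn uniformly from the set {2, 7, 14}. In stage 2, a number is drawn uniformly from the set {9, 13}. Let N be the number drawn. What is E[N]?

E[N | stage 1] = (2+7+14)/3 = 23/3.
E[N | stage 2] = (9+13)/2 = 11.
E[N] = (1/2)·(23/3) + (1/2)·(11) = 28/3.

28/3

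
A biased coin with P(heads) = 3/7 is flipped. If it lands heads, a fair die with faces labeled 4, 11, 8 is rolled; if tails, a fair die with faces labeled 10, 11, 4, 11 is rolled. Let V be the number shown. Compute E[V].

E[V | heads] = (4+11+8)/3 = 23/3.
E[V | tails] = (10+11+4+11)/4 = 9.
By the law of total expectation,
E[V] = (3/7)·(23/3) + (4/7)·(9) = 59/7.

59/7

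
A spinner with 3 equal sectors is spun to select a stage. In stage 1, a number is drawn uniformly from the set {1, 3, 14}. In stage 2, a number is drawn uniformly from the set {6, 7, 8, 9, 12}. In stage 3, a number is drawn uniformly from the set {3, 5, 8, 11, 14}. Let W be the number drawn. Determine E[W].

113/15

E[W | stage 1] = (1+3+14)/3 = 6.
E[W | stage 2] = (6+7+8+9+12)/5 = 42/5.
E[W | stage 3] = (3+5+8+11+14)/5 = 41/5.
E[W] = (1/3)·(6) + (1/3)·(42/5) + (1/3)·(41/5) = 113/15.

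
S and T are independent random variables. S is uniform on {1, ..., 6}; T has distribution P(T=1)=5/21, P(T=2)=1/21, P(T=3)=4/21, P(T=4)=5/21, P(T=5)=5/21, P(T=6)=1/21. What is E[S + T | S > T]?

397/56

P(S > T) = 4/9.
Summing (S+T)·P(x,y) over outcomes with S > T gives 397/126.
E[S + T | S > T] = (397/126) / (4/9) = 397/56.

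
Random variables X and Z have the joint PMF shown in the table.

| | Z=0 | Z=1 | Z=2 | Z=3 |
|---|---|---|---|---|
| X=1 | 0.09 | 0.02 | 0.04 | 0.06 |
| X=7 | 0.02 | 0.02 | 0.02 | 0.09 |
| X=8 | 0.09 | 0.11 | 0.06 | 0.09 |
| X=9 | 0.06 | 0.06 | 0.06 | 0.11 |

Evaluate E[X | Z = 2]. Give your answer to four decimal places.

6.6667

P(Z = 2) = 0.18.
Σ X·P over the event = 1·(0.04) + 7·(0.02) + 8·(0.06) + 9·(0.06) = 1.20.
E[X | Z = 2] = (1.20) / (0.18) = 6.6667.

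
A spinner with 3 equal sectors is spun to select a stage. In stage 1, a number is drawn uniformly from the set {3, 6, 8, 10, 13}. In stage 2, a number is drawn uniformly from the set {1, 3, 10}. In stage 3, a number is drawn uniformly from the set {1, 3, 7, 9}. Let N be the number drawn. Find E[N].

53/9

E[N | stage 1] = (3+6+8+10+13)/5 = 8.
E[N | stage 2] = (1+3+10)/3 = 14/3.
E[N | stage 3] = (1+3+7+9)/4 = 5.
By the law of total expectation,
E[N] = (1/3)·(8) + (1/3)·(14/3) + (1/3)·(5) = 53/9.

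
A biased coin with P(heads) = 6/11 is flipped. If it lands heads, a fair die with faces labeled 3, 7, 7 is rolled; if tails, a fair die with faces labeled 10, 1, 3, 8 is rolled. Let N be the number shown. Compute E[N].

123/22

E[N | heads] = (3+7+7)/3 = 17/3.
E[N | tails] = (10+1+3+8)/4 = 11/2.
E[N] = (6/11)·(17/3) + (5/11)·(11/2) = 123/22.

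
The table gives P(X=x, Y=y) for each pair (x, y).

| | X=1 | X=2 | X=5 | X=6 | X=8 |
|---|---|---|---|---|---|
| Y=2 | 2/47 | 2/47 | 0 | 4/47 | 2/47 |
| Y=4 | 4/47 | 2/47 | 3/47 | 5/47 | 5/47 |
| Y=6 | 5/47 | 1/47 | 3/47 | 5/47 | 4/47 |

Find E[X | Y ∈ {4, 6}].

177/37

P(Y ∈ {4, 6}) = 37/47.
Summing X·P(X=x,Y=y) over the conditioning event gives 177/47.
E[X | Y ∈ {4, 6}] = (177/47) / (37/47) = 177/37.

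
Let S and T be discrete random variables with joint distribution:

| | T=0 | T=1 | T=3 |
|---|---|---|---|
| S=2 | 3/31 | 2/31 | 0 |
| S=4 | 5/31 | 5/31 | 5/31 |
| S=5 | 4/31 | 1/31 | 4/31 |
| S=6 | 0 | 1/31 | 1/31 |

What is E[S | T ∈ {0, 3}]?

P(T ∈ {0, 3}) = 22/31.
Σ S·P over the event = 2·(3/31) + 4·(5/31) + 4·(5/31) + 5·(4/31) + 5·(4/31) + 6·(1/31) = 92/31.
E[S | T ∈ {0, 3}] = (92/31) / (22/31) = 46/11.

46/11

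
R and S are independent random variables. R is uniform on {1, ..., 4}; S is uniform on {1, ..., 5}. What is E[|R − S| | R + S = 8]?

Outcomes with R + S = 8: (3,5), (4,4), each with probability 1/20.
E[|R − S| | R + S = 8] = (2 + 0) / 2 = 1.

1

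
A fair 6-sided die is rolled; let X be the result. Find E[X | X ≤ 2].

Given X ≤ 2, X is equally likely to be any of {1, 2}.
E[X | X ≤ 2] = (1 + 2) / 2 = 3/2.

3/2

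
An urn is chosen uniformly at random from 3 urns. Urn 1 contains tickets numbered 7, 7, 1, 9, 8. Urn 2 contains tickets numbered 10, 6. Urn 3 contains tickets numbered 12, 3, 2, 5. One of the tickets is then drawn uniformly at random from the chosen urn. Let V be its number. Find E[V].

E[V | urn 1] = (7+7+1+9+8)/5 = 32/5.
E[V | urn 2] = (10+6)/2 = 8.
E[V | urn 3] = (12+3+2+5)/4 = 11/2.
By the law of total expectation,
E[V] = (1/3)·(32/5) + (1/3)·(8) + (1/3)·(11/2) = 199/30.

199/30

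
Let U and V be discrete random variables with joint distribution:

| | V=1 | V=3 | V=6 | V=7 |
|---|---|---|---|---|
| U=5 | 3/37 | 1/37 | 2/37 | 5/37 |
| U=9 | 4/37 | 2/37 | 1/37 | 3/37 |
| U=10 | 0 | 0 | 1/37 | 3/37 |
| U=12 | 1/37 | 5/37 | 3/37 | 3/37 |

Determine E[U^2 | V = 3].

P(V = 3) = 8/37.
Summing U^2·P(U=x,V=y) over the conditioning event gives 907/37.
E[U^2 | V = 3] = (907/37) / (8/37) = 907/8.

907/8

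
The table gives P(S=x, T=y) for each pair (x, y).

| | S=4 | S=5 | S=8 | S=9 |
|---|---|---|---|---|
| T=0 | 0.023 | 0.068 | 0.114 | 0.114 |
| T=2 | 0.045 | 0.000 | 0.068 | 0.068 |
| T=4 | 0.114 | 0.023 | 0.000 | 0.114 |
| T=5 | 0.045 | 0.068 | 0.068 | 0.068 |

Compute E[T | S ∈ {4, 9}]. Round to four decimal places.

P(S ∈ {4, 9}) = 0.591.
Σ T·P over the event = 0·(0.023) + 2·(0.045) + 4·(0.114) + 5·(0.045) + 0·(0.114) + 2·(0.068) + 4·(0.114) + 5·(0.068) = 1.703.
E[T | S ∈ {4, 9}] = (1.703) / (0.591) = 2.8816.

2.8816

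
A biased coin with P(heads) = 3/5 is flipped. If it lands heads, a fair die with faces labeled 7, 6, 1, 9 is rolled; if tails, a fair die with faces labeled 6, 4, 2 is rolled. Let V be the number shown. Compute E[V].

E[V | heads] = (7+6+1+9)/4 = 23/4.
E[V | tails] = (6+4+2)/3 = 4.
By the law of total expectation,
E[V] = (3/5)·(23/4) + (2/5)·(4) = 101/20.

101/20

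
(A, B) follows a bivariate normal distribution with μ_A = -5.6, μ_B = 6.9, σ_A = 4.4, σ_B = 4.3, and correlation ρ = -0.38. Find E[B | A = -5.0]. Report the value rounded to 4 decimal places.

6.6772

E[B | A=x] = μ_B + ρ(σ_B/σ_A)(x − μ_A) for jointly normal variables.
E[B | A=-5.0] = 6.9 + (-0.38)·(4.3/4.4)·(-5.0 − (-5.6)) = 6.9 + (-0.37136)·(0.6) = 6.6772.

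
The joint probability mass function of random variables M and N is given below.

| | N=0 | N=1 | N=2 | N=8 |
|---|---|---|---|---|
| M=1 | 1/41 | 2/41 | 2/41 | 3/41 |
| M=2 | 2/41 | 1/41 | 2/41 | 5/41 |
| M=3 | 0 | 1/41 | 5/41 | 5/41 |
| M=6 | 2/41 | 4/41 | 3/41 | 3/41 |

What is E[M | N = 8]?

23/8

P(N = 8) = 16/41.
Σ M·P over the event = 1·(3/41) + 2·(5/41) + 3·(5/41) + 6·(3/41) = 46/41.
E[M | N = 8] = (46/41) / (16/41) = 23/8.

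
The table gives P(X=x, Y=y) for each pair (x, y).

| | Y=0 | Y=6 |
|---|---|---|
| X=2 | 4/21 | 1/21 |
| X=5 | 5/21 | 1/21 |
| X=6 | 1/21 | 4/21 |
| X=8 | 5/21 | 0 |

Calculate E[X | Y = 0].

79/15

P(Y = 0) = 5/7.
Σ X·P over the event = 2·(4/21) + 5·(5/21) + 6·(1/21) + 8·(5/21) = 79/21.
E[X | Y = 0] = (79/21) / (5/7) = 79/15.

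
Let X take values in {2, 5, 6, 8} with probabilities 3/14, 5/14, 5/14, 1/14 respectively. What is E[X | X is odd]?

5

P(X is odd) = 5/14.
Σ over the event: 5·5/14 = 25/14.
E[X | X is odd] = (25/14) / (5/14) = 5.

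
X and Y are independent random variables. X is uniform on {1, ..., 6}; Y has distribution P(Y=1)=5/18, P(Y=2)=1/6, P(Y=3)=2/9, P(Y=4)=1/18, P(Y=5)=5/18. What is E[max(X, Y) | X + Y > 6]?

P(X + Y > 6) = 13/27.
Summing max(X,Y)·P(x,y) over outcomes with X + Y > 6 gives 68/27.
E[max(X, Y) | X + Y > 6] = (68/27) / (13/27) = 68/13.

68/13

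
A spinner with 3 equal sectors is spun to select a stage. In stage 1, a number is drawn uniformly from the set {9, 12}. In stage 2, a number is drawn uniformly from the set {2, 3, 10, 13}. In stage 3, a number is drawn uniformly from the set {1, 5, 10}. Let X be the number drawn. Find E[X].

137/18

E[X | stage 1] = (9+12)/2 = 21/2.
E[X | stage 2] = (2+3+10+13)/4 = 7.
E[X | stage 3] = (1+5+10)/3 = 16/3.
E[X] = (1/3)·(21/2) + (1/3)·(7) + (1/3)·(16/3) = 137/18.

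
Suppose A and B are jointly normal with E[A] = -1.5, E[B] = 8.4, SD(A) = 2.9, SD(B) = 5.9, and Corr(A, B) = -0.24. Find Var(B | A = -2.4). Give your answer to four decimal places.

32.8049

Var(B | A=x) = (1 − ρ²)·σ_B².
Var(B | A=-2.4) = (5.9)²·(1 − (-0.24)²) = 34.81·0.9424 = 32.8049.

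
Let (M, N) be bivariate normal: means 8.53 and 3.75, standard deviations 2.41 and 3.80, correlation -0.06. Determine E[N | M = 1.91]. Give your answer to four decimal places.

4.3763

E[N | M=x] = μ_N + ρ(σ_N/σ_M)(x − μ_M) for jointly normal variables.
E[N | M=1.91] = 3.75 + (-0.06)·(3.80/2.41)·(1.91 − (8.53)) = 3.75 + (-0.094606)·(-6.62) = 4.3763.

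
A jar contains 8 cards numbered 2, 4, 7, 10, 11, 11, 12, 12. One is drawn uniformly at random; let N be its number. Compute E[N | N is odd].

P(N is odd) = 3/8.
Σ over the event: 7·1/8 + 11·1/4 = 29/8.
E[N | N is odd] = (29/8) / (3/8) = 29/3.

29/3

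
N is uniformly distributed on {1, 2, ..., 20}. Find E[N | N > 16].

Given N > 16, N is equally likely to be any of {17, 18, 19, 20}.
E[N | N > 16] = (17 + 18 + 19 + 20) / 4 = 37/2.

37/2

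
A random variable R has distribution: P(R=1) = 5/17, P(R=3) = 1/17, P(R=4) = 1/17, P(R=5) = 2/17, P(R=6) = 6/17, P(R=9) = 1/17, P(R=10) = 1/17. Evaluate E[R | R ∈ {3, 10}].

P(R ∈ {3, 10}) = 2/17.
Σ over the event: 3·1/17 + 10·1/17 = 13/17.
E[R | R ∈ {3, 10}] = (13/17) / (2/17) = 13/2.

13/2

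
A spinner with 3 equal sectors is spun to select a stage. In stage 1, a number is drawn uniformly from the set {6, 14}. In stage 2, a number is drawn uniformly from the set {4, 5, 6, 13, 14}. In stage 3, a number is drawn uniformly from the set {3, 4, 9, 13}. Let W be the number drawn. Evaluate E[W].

E[W | stage 1] = (6+14)/2 = 10.
E[W | stage 2] = (4+5+6+13+14)/5 = 42/5.
E[W | stage 3] = (3+4+9+13)/4 = 29/4.
By the law of total expectation,
E[W] = (1/3)·(10) + (1/3)·(42/5) + (1/3)·(29/4) = 171/20.

171/20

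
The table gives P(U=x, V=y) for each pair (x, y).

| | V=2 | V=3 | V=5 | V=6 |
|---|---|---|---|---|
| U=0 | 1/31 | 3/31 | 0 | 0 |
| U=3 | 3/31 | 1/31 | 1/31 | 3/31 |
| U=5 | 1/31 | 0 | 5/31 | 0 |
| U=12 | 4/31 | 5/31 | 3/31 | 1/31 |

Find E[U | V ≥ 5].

85/13

P(V ≥ 5) = 13/31.
Σ U·P over the event = 3·(1/31) + 3·(3/31) + 5·(5/31) + 12·(3/31) + 12·(1/31) = 85/31.
E[U | V ≥ 5] = (85/31) / (13/31) = 85/13.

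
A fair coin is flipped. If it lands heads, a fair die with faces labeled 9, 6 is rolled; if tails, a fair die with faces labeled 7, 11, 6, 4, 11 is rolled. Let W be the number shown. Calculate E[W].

E[W | heads] = (9+6)/2 = 15/2.
E[W | tails] = (7+11+6+4+11)/5 = 39/5.
By the law of total expectation,
E[W] = (1/2)·(15/2) + (1/2)·(39/5) = 153/20.

153/20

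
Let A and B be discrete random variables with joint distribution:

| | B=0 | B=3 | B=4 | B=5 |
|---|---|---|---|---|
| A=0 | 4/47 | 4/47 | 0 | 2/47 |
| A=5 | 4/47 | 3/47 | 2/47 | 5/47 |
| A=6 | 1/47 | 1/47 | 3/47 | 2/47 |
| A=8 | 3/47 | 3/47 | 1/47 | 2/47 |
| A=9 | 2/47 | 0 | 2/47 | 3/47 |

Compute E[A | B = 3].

45/11

P(B = 3) = 11/47.
Σ A·P over the event = 0·(4/47) + 5·(3/47) + 6·(1/47) + 8·(3/47) = 45/47.
E[A | B = 3] = (45/47) / (11/47) = 45/11.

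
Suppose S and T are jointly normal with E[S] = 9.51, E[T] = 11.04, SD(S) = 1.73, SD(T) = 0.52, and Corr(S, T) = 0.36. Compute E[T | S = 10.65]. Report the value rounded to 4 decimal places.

For a bivariate normal, E[T | S=x] = μ_T + ρ·(σ_T/σ_S)·(x − μ_S).
E[T | S=10.65] = 11.04 + (0.36)·(0.52/1.73)·(10.65 − (9.51)) = 11.04 + (0.10821)·(1.14) = 11.1634.

11.1634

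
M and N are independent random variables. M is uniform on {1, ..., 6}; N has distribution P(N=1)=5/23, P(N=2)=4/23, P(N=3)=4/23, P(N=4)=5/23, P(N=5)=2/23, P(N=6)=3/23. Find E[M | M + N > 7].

P(M + N > 7) = 25/69.
Summing M·P(x,y) over outcomes with M + N > 7 gives 239/138.
E[M | M + N > 7] = (239/138) / (25/69) = 239/50.

239/50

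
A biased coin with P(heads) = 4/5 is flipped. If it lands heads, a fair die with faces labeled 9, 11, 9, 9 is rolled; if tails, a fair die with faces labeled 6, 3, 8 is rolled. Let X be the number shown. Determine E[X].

E[X | heads] = (9+11+9+9)/4 = 19/2.
E[X | tails] = (6+3+8)/3 = 17/3.
By the law of total expectation,
E[X] = (4/5)·(19/2) + (1/5)·(17/3) = 131/15.

131/15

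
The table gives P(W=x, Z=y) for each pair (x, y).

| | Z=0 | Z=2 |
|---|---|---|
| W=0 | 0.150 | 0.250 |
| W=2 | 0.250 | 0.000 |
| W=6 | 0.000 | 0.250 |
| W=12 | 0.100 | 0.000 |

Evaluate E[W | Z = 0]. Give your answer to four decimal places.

P(Z = 0) = 0.500.
Σ W·P over the event = 0·(0.150) + 2·(0.250) + 12·(0.100) = 1.700.
E[W | Z = 0] = (1.700) / (0.500) = 3.4000.

3.4000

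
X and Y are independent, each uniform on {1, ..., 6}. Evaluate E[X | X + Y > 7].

14/3

P(X + Y > 7) = 5/12.
Summing X·P(x,y) over outcomes with X + Y > 7 gives 35/18.
E[X | X + Y > 7] = (35/18) / (5/12) = 14/3.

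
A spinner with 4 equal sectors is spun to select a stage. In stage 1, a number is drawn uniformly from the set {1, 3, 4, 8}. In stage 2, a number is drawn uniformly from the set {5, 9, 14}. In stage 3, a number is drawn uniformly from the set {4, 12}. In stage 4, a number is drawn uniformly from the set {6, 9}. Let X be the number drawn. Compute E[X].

E[X | stage 1] = (1+3+4+8)/4 = 4.
E[X | stage 2] = (5+9+14)/3 = 28/3.
E[X | stage 3] = (4+12)/2 = 8.
E[X | stage 4] = (6+9)/2 = 15/2.
E[X] = (1/4)·(4) + (1/4)·(28/3) + (1/4)·(8) + (1/4)·(15/2) = 173/24.

173/24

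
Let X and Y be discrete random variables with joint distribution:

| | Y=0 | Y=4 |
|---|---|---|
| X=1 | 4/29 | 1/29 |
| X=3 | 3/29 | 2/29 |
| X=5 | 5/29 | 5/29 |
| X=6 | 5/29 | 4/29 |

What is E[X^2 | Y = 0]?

336/17

P(Y = 0) = 17/29.
Σ X^2·P over the event = 1·(4/29) + 9·(3/29) + 25·(5/29) + 36·(5/29) = 336/29.
E[X^2 | Y = 0] = (336/29) / (17/29) = 336/17.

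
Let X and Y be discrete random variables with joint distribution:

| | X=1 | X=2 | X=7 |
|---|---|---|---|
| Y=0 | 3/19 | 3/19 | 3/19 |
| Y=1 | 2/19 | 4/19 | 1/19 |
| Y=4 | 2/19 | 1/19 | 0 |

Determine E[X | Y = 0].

P(Y = 0) = 9/19.
Σ X·P over the event = 1·(3/19) + 2·(3/19) + 7·(3/19) = 30/19.
E[X | Y = 0] = (30/19) / (9/19) = 10/3.

10/3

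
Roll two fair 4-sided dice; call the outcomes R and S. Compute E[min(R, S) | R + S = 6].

7/3

Outcomes with R + S = 6: (2,4), (3,3), (4,2), each with probability 1/16.
E[min(R, S) | R + S = 6] = (2 + 3 + 2) / 3 = 7/3.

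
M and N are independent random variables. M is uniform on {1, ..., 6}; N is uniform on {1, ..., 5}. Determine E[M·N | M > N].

P(M > N) = 1/2.
Summing MN·P(x,y) over outcomes with M > N gives 35/6.
E[M·N | M > N] = (35/6) / (1/2) = 35/3.

35/3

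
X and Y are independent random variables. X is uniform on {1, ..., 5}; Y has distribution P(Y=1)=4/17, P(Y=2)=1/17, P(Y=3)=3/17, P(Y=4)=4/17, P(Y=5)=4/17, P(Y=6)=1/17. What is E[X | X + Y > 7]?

113/27

P(X + Y > 7) = 27/85.
Summing X·P(x,y) over outcomes with X + Y > 7 gives 113/85.
E[X | X + Y > 7] = (113/85) / (27/85) = 113/27.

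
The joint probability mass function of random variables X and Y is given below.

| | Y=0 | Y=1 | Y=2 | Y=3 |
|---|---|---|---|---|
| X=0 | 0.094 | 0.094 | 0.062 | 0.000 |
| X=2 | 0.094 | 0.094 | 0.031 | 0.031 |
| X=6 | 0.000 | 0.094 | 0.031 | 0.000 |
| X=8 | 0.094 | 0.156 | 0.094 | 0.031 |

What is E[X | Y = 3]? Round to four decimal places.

P(Y = 3) = 0.062.
Σ X·P over the event = 2·(0.031) + 8·(0.031) = 0.310.
E[X | Y = 3] = (0.310) / (0.062) = 5.0000.

5.0000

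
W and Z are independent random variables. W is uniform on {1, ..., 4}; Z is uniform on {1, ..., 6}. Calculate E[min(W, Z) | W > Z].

5/3

Outcomes with W > Z: (2,1), (3,1), (3,2), (4,1), (4,2), (4,3), each with probability 1/24.
E[min(W, Z) | W > Z] = (1 + 1 + 2 + 1 + 2 + 3) / 6 = 5/3.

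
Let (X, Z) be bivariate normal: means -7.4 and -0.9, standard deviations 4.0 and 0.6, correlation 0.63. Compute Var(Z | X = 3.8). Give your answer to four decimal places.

The conditional variance in a bivariate normal is σ_Z²(1 − ρ²), independent of x.
Var(Z | X=3.8) = (0.6)²·(1 − (0.63)²) = 0.36·0.6031 = 0.2171.

0.2171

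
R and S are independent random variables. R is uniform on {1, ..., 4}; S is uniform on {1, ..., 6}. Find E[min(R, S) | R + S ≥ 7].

29/10

Outcomes with R + S ≥ 7: (1,6), (2,5), (2,6), (3,4), (3,5), (3,6), (4,3), (4,4), (4,5), (4,6), each with probability 1/24.
E[min(R, S) | R + S ≥ 7] = (1 + 2 + 2 + 3 + 3 + 3 + 3 + 4 + 4 + 4) / 10 = 29/10.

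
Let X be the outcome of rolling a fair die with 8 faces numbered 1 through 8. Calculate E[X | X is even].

Given X is even, X is equally likely to be any of {2, 4, 6, 8}.
E[X | X is even] = (2 + 4 + 6 + 8) / 4 = 5.

5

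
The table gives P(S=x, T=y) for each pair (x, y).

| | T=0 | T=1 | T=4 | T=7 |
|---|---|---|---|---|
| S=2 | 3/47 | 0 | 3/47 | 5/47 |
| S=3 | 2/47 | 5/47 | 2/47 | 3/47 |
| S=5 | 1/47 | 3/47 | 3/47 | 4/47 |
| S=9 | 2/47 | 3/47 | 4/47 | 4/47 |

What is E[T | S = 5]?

43/11

P(S = 5) = 11/47.
Σ T·P over the event = 0·(1/47) + 1·(3/47) + 4·(3/47) + 7·(4/47) = 43/47.
E[T | S = 5] = (43/47) / (11/47) = 43/11.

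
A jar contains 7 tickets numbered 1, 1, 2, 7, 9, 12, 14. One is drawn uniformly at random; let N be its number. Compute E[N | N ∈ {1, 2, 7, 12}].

23/5

P(N ∈ {1, 2, 7, 12}) = 5/7.
Σ over the event: 1·2/7 + 2·1/7 + 7·1/7 + 12·1/7 = 23/7.
E[N | N ∈ {1, 2, 7, 12}] = (23/7) / (5/7) = 23/5.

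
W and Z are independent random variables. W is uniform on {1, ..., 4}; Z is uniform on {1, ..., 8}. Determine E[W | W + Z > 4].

P(W + Z > 4) = 13/16.
Summing W·P(x,y) over outcomes with W + Z > 4 gives 35/16.
E[W | W + Z > 4] = (35/16) / (13/16) = 35/13.

35/13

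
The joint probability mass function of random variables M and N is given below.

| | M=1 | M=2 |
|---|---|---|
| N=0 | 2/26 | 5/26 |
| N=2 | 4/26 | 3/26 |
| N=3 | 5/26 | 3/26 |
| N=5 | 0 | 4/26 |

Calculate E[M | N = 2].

10/7

P(N = 2) = 7/26.
Σ M·P over the event = 1·(4/26) + 2·(3/26) = 5/13.
E[M | N = 2] = (5/13) / (7/26) = 10/7.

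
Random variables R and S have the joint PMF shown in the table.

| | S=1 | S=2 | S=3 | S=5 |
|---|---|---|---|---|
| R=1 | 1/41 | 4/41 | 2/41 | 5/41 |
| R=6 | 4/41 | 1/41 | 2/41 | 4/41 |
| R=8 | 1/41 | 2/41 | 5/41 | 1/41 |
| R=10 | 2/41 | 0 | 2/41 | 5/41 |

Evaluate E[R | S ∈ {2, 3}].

50/9

P(S ∈ {2, 3}) = 18/41.
Σ R·P over the event = 1·(4/41) + 1·(2/41) + 6·(1/41) + 6·(2/41) + 8·(2/41) + 8·(5/41) + 10·(2/41) = 100/41.
E[R | S ∈ {2, 3}] = (100/41) / (18/41) = 50/9.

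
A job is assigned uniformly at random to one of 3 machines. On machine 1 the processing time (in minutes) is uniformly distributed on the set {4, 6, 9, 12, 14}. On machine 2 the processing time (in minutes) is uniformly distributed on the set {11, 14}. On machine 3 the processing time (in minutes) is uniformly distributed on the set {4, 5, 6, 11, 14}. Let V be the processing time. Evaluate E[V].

59/6

E[V | machine 1] = (4+6+9+12+14)/5 = 9.
E[V | machine 2] = (11+14)/2 = 25/2.
E[V | machine 3] = (4+5+6+11+14)/5 = 8.
E[V] = (1/3)·(9) + (1/3)·(25/2) + (1/3)·(8) = 59/6.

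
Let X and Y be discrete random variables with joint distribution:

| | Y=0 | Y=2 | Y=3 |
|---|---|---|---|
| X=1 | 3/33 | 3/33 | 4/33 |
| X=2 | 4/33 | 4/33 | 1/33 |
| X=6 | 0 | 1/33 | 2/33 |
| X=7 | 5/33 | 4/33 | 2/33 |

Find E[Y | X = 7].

P(X = 7) = 1/3.
Σ Y·P over the event = 0·(5/33) + 2·(4/33) + 3·(2/33) = 14/33.
E[Y | X = 7] = (14/33) / (1/3) = 14/11.

14/11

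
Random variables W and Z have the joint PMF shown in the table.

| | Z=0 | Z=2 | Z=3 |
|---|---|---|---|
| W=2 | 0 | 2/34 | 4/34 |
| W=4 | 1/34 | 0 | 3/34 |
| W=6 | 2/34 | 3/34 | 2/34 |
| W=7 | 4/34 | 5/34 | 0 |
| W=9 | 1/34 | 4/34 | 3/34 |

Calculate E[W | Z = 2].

93/14

P(Z = 2) = 7/17.
Σ W·P over the event = 2·(2/34) + 6·(3/34) + 7·(5/34) + 9·(4/34) = 93/34.
E[W | Z = 2] = (93/34) / (7/17) = 93/14.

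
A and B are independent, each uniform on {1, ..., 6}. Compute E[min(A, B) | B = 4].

3

Outcomes with B = 4: (1,4), (2,4), (3,4), (4,4), (5,4), (6,4), each with probability 1/36.
E[min(A, B) | B = 4] = (1 + 2 + 3 + 4 + 4 + 4) / 6 = 3.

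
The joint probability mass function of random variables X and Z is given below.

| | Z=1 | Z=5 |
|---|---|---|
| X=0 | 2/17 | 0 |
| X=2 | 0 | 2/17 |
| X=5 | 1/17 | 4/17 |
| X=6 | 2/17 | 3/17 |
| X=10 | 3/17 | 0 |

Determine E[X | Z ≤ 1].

P(Z ≤ 1) = 8/17.
Σ X·P over the event = 0·(2/17) + 5·(1/17) + 6·(2/17) + 10·(3/17) = 47/17.
E[X | Z ≤ 1] = (47/17) / (8/17) = 47/8.

47/8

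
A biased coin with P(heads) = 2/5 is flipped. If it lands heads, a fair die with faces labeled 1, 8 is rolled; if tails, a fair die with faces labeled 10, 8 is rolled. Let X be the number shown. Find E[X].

36/5

E[X | heads] = (1+8)/2 = 9/2.
E[X | tails] = (10+8)/2 = 9.
E[X] = (2/5)·(9/2) + (3/5)·(9) = 36/5.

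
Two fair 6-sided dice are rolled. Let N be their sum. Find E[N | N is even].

7

P(N is even) = 1/2.
Σ over the event: 2·1/36 + 4·1/12 + 6·5/36 + 8·5/36 + 10·1/12 + 12·1/36 = 7/2.
E[N | N is even] = (7/2) / (1/2) = 7.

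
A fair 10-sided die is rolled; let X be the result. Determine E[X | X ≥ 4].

Given X ≥ 4, X is equally likely to be any of {4, 5, 6, 7, 8, 9, 10}.
E[X | X ≥ 4] = (4 + 5 + 6 + 7 + 8 + 9 + 10) / 7 = 7.

7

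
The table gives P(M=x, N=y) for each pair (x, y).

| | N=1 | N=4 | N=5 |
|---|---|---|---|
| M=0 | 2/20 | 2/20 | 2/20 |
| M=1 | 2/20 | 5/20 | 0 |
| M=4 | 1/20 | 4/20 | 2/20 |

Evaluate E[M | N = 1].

P(N = 1) = 1/4.
Summing M·P(M=x,N=y) over the conditioning event gives 3/10.
E[M | N = 1] = (3/10) / (1/4) = 6/5.

6/5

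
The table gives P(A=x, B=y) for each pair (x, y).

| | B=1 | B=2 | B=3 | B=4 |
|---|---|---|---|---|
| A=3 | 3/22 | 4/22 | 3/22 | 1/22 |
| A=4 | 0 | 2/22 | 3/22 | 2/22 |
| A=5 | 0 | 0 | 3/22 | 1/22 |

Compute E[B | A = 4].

3

P(A = 4) = 7/22.
Summing B·P(A=x,B=y) over the conditioning event gives 21/22.
E[B | A = 4] = (21/22) / (7/22) = 3.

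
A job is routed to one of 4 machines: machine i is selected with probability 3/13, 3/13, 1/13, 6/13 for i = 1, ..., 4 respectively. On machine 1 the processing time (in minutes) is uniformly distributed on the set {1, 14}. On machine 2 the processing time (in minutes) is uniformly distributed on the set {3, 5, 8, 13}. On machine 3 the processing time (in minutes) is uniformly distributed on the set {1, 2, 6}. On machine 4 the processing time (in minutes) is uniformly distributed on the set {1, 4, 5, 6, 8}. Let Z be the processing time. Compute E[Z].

117/20

E[Z | machine 1] = (1+14)/2 = 15/2.
E[Z | machine 2] = (3+5+8+13)/4 = 29/4.
E[Z | machine 3] = (1+2+6)/3 = 3.
E[Z | machine 4] = (1+4+5+6+8)/5 = 24/5.
By the law of total expectation,
E[Z] = (3/13)·(15/2) + (3/13)·(29/4) + (1/13)·(3) + (6/13)·(24/5) = 117/20.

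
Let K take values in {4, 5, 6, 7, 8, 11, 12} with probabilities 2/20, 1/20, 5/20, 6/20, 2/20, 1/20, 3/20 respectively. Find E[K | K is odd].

29/4

P(K is odd) = 2/5.
Σ over the event: 5·1/20 + 7·3/10 + 11·1/20 = 29/10.
E[K | K is odd] = (29/10) / (2/5) = 29/4.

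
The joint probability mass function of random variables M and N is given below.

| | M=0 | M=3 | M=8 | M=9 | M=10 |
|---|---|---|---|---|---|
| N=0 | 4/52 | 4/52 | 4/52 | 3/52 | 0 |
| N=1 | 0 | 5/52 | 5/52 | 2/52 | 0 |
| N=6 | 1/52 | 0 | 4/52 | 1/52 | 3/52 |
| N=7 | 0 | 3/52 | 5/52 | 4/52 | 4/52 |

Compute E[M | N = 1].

73/12

P(N = 1) = 3/13.
Σ M·P over the event = 3·(5/52) + 8·(5/52) + 9·(2/52) = 73/52.
E[M | N = 1] = (73/52) / (3/13) = 73/12.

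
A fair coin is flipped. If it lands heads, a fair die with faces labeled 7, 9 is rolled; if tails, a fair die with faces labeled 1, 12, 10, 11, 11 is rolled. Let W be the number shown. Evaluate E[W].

17/2

E[W | heads] = (7+9)/2 = 8.
E[W | tails] = (1+12+10+11+11)/5 = 9.
E[W] = (1/2)·(8) + (1/2)·(9) = 17/2.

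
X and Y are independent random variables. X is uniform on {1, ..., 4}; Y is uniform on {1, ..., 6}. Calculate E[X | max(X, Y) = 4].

Outcomes with max(X, Y) = 4: (1,4), (2,4), (3,4), (4,1), (4,2), (4,3), (4,4), each with probability 1/24.
E[X | max(X, Y) = 4] = (1 + 2 + 3 + 4 + 4 + 4 + 4) / 7 = 22/7.

22/7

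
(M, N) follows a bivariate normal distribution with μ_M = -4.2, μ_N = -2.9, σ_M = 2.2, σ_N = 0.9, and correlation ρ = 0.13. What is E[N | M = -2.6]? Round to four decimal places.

-2.8149

The regression of N on M has slope ρ·σ_N/σ_M and passes through (μ_M, μ_N).
E[N | M=-2.6] = -2.9 + (0.13)·(0.9/2.2)·(-2.6 − (-4.2)) = -2.9 + (0.053182)·(1.6) = -2.8149.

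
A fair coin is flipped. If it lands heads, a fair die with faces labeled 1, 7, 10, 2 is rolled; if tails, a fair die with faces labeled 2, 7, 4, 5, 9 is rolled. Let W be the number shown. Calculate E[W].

E[W | heads] = (1+7+10+2)/4 = 5.
E[W | tails] = (2+7+4+5+9)/5 = 27/5.
E[W] = (1/2)·(5) + (1/2)·(27/5) = 26/5.

26/5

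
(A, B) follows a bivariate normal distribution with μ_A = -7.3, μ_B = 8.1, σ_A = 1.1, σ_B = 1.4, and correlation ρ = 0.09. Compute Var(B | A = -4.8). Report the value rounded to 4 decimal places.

Var(B | A=x) = (1 − ρ²)·σ_B².
Var(B | A=-4.8) = (1.4)²·(1 − (0.09)²) = 1.96·0.9919 = 1.9441.

1.9441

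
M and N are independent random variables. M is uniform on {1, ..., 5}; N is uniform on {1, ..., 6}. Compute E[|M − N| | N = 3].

6/5

Outcomes with N = 3: (1,3), (2,3), (3,3), (4,3), (5,3), each with probability 1/30.
E[|M − N| | N = 3] = (2 + 1 + 0 + 1 + 2) / 5 = 6/5.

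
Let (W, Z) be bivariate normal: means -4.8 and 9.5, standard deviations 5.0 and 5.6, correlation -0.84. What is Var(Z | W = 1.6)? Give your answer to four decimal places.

For a bivariate normal, Var(Z | W=x) = σ_Z²(1 − ρ²).
Var(Z | W=1.6) = (5.6)²·(1 − (-0.84)²) = 31.36·0.2944 = 9.2324.

9.2324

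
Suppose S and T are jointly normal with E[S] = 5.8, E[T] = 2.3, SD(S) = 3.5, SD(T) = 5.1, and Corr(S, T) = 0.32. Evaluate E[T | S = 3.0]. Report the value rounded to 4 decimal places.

0.9944

E[T | S=x] = μ_T + ρ(σ_T/σ_S)(x − μ_S) for jointly normal variables.
E[T | S=3.0] = 2.3 + (0.32)·(5.1/3.5)·(3.0 − (5.8)) = 2.3 + (0.46629)·(-2.8) = 0.9944.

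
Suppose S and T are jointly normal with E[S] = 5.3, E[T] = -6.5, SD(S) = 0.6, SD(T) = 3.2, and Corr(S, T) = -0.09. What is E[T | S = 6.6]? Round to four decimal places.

E[T | S=x] = μ_T + ρ(σ_T/σ_S)(x − μ_S) for jointly normal variables.
E[T | S=6.6] = -6.5 + (-0.09)·(3.2/0.6)·(6.6 − (5.3)) = -6.5 + (-0.48)·(1.3) = -7.1240.

-7.1240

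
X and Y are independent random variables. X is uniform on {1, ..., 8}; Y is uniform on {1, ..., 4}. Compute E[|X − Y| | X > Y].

P(X > Y) = 11/16.
Summing |X−Y|·P(x,y) over outcomes with X > Y gives 37/16.
E[|X − Y| | X > Y] = (37/16) / (11/16) = 37/11.

37/11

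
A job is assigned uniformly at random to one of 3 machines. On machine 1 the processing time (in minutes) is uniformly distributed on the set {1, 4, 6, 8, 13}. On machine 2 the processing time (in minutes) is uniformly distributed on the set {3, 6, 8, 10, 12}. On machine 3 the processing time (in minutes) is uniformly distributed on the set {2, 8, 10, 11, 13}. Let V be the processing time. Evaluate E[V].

23/3

E[V | machine 1] = (1+4+6+8+13)/5 = 32/5.
E[V | machine 2] = (3+6+8+10+12)/5 = 39/5.
E[V | machine 3] = (2+8+10+11+13)/5 = 44/5.
By the law of total expectation,
E[V] = (1/3)·(32/5) + (1/3)·(39/5) + (1/3)·(44/5) = 23/3.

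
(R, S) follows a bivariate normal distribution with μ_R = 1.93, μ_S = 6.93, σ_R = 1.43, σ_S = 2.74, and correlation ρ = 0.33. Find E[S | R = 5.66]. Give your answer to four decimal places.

9.2885

E[S | R=x] = μ_S + ρ(σ_S/σ_R)(x − μ_R) for jointly normal variables.
E[S | R=5.66] = 6.93 + (0.33)·(2.74/1.43)·(5.66 − (1.93)) = 6.93 + (0.63231)·(3.73) = 9.2885.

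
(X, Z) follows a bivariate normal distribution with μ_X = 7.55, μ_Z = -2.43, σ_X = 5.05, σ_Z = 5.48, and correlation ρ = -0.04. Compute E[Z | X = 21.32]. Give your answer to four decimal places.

E[Z | X=x] = μ_Z + ρ(σ_Z/σ_X)(x − μ_X) for jointly normal variables.
E[Z | X=21.32] = -2.43 + (-0.04)·(5.48/5.05)·(21.32 − (7.55)) = -2.43 + (-0.043406)·(13.77) = -3.0277.

-3.0277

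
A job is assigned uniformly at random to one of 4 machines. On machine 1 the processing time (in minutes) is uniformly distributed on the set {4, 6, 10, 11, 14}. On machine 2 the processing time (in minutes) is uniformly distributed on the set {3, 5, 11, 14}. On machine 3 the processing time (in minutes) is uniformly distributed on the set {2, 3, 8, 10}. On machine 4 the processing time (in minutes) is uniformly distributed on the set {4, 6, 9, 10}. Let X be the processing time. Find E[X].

121/16

E[X | machine 1] = (4+6+10+11+14)/5 = 9.
E[X | machine 2] = (3+5+11+14)/4 = 33/4.
E[X | machine 3] = (2+3+8+10)/4 = 23/4.
E[X | machine 4] = (4+6+9+10)/4 = 29/4.
By the law of total expectation,
E[X] = (1/4)·(9) + (1/4)·(33/4) + (1/4)·(23/4) + (1/4)·(29/4) = 121/16.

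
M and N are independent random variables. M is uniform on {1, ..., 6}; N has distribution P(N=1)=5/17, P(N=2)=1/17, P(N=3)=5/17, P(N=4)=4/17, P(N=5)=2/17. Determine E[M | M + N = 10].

17/3

P(M + N = 10) = 1/17.
Summing M·P(x,y) over outcomes with M + N = 10 gives 1/3.
E[M | M + N = 10] = (1/3) / (1/17) = 17/3.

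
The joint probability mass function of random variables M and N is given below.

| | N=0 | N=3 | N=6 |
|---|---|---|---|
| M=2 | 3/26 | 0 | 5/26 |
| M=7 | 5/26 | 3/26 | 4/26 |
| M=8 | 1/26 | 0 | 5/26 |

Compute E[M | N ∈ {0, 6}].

127/23

P(N ∈ {0, 6}) = 23/26.
Σ M·P over the event = 2·(3/26) + 2·(5/26) + 7·(5/26) + 7·(4/26) + 8·(1/26) + 8·(5/26) = 127/26.
E[M | N ∈ {0, 6}] = (127/26) / (23/26) = 127/23.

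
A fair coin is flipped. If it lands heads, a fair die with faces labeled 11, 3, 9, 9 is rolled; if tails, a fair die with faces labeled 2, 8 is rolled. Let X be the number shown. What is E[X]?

E[X | heads] = (11+3+9+9)/4 = 8.
E[X | tails] = (2+8)/2 = 5.
E[X] = (1/2)·(8) + (1/2)·(5) = 13/2.

13/2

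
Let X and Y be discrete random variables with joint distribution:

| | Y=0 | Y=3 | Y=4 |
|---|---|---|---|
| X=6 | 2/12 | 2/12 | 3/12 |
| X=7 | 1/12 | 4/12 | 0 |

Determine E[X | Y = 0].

P(Y = 0) = 1/4.
Σ X·P over the event = 6·(2/12) + 7·(1/12) = 19/12.
E[X | Y = 0] = (19/12) / (1/4) = 19/3.

19/3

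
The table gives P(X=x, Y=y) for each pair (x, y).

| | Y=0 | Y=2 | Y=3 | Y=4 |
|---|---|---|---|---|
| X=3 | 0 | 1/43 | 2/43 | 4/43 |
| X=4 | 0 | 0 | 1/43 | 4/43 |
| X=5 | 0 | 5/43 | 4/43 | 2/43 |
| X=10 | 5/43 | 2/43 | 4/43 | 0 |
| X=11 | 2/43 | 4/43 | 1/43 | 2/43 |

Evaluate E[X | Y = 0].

P(Y = 0) = 7/43.
Σ X·P over the event = 10·(5/43) + 11·(2/43) = 72/43.
E[X | Y = 0] = (72/43) / (7/43) = 72/7.

72/7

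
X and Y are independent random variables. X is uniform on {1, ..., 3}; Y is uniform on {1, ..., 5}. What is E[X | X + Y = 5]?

Outcomes with X + Y = 5: (1,4), (2,3), (3,2), each with probability 1/15.
E[X | X + Y = 5] = (1 + 2 + 3) / 3 = 2.

2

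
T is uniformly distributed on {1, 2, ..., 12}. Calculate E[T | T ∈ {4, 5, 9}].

P(T ∈ {4, 5, 9}) = 1/4.
Σ over the event: 4·1/12 + 5·1/12 + 9·1/12 = 3/2.
E[T | T ∈ {4, 5, 9}] = (3/2) / (1/4) = 6.

6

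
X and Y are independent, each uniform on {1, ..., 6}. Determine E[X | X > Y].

14/3

P(X > Y) = 5/12.
Summing X·P(x,y) over outcomes with X > Y gives 35/18.
E[X | X > Y] = (35/18) / (5/12) = 14/3.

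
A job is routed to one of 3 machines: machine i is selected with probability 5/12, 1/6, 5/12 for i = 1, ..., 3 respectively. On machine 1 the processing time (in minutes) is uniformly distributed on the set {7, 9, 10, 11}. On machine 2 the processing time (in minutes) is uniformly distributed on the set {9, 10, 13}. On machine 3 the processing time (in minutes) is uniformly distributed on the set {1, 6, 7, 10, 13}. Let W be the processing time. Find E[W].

1255/144

E[W | machine 1] = (7+9+10+11)/4 = 37/4.
E[W | machine 2] = (9+10+13)/3 = 32/3.
E[W | machine 3] = (1+6+7+10+13)/5 = 37/5.
E[W] = (5/12)·(37/4) + (1/6)·(32/3) + (5/12)·(37/5) = 1255/144.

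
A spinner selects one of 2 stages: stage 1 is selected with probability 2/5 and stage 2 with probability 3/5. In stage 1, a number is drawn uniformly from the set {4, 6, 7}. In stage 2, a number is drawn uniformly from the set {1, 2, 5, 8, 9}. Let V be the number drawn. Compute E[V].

E[V | stage 1] = (4+6+7)/3 = 17/3.
E[V | stage 2] = (1+2+5+8+9)/5 = 5.
E[V] = (2/5)·(17/3) + (3/5)·(5) = 79/15.

79/15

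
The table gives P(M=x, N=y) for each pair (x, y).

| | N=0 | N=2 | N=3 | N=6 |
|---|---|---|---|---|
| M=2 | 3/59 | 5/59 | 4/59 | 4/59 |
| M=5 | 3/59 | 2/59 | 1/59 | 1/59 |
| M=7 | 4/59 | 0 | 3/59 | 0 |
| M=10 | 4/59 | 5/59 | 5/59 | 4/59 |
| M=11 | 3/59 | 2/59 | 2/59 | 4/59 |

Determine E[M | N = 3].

P(N = 3) = 15/59.
Summing M·P(M=x,N=y) over the conditioning event gives 106/59.
E[M | N = 3] = (106/59) / (15/59) = 106/15.

106/15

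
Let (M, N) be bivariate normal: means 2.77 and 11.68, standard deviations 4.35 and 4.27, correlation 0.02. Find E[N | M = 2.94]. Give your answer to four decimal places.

The regression of N on M has slope ρ·σ_N/σ_M and passes through (μ_M, μ_N).
E[N | M=2.94] = 11.68 + (0.02)·(4.27/4.35)·(2.94 − (2.77)) = 11.68 + (0.019632)·(0.17) = 11.6833.

11.6833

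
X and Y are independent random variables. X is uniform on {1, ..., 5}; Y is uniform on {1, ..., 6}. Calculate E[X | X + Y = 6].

3

Outcomes with X + Y = 6: (1,5), (2,4), (3,3), (4,2), (5,1), each with probability 1/30.
E[X | X + Y = 6] = (1 + 2 + 3 + 4 + 5) / 5 = 3.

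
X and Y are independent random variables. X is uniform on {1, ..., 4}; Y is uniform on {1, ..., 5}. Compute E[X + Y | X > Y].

Outcomes with X > Y: (2,1), (3,1), (3,2), (4,1), (4,2), (4,3), each with probability 1/20.
E[X + Y | X > Y] = (3 + 4 + 5 + 5 + 6 + 7) / 6 = 5.

5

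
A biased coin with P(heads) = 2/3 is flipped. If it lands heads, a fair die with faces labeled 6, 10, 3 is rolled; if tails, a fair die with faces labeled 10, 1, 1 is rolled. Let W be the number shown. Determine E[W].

50/9

E[W | heads] = (6+10+3)/3 = 19/3.
E[W | tails] = (10+1+1)/3 = 4.
E[W] = (2/3)·(19/3) + (1/3)·(4) = 50/9.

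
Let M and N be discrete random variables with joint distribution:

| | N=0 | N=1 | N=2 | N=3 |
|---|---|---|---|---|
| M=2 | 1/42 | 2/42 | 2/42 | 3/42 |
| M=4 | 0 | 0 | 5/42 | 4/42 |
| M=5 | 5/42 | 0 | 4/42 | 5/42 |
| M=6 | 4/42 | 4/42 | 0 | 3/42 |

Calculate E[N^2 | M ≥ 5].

P(M ≥ 5) = 25/42.
Σ N^2·P over the event = 0·(5/42) + 4·(4/42) + 9·(5/42) + 0·(4/42) + 1·(4/42) + 9·(3/42) = 46/21.
E[N^2 | M ≥ 5] = (46/21) / (25/42) = 92/25.

92/25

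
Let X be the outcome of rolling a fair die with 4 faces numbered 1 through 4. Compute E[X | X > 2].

Given X > 2, X is equally likely to be any of {3, 4}.
E[X | X > 2] = (3 + 4) / 2 = 7/2.

7/2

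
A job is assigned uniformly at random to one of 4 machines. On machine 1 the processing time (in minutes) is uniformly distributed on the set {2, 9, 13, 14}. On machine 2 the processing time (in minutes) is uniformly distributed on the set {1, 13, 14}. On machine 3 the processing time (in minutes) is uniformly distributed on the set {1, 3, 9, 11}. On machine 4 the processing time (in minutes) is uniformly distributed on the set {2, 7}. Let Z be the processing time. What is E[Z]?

E[Z | machine 1] = (2+9+13+14)/4 = 19/2.
E[Z | machine 2] = (1+13+14)/3 = 28/3.
E[Z | machine 3] = (1+3+9+11)/4 = 6.
E[Z | machine 4] = (2+7)/2 = 9/2.
By the law of total expectation,
E[Z] = (1/4)·(19/2) + (1/4)·(28/3) + (1/4)·(6) + (1/4)·(9/2) = 22/3.

22/3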